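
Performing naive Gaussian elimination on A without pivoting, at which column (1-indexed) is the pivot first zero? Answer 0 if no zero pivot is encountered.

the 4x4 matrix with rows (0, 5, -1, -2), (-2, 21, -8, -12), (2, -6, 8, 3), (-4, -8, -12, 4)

Naive forward elimination:
Pivot entry (1,1) is zero but row 2 has -2 in column 1 -> naive elimination stops; a row interchange (e.g. R1 <-> R2) would be required here.

first zero-pivot column = 1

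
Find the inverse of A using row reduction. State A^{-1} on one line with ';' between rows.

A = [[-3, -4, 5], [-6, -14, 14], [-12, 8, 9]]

inverse = [-119/45 38/45 7/45; -19/15 11/30 2/15; -12/5 4/5 1/5]

Gauss-Jordan on [A | I]:
R1 <- (1/-3)*R1:  [    1   4/3  -5/3  |  -1/3     0     0 ]
R2 <- R2 - (-6)*R1:  [  0  -6   4  |  -2   1   0 ]
R3 <- R3 - (-12)*R1:  [   0   24  -11  |   -4    0    1 ]
R2 <- (1/-6)*R2:  [    0     1  -2/3  |   1/3  -1/6     0 ]
R1 <- R1 - (4/3)*R2:  [    1     0  -7/9  |  -7/9   2/9     0 ]
R3 <- R3 - (24)*R2:  [   0    0    5  |  -12    4    1 ]
R3 <- (1/5)*R3:  [     0      0      1  |  -12/5    4/5    1/5 ]
R1 <- R1 - (-7/9)*R3:  [       1        0        0  |  -119/45    38/45     7/45 ]
R2 <- R2 - (-2/3)*R3:  [      0       1       0  |  -19/15   11/30    2/15 ]
Right block of [I | A^{-1}] is the inverse:
[ -119/45  38/45  7/45 ]
[  -19/15  11/30  2/15 ]
[   -12/5    4/5   1/5 ]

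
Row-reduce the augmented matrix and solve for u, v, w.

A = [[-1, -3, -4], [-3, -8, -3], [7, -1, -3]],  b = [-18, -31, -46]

Forward elimination on [A|b]:
R2 <- R2 - (3)*R1:  [  0   1   9  23 ]
R3 <- R3 - (-7)*R1:  [    0   -22   -31  -172 ]
R3 <- R3 - (-22)*R2:  [   0    0  167  334 ]
Row echelon form:
[ -1  -3   -4  |  -18 ]
[  0   1    9  |   23 ]
[  0   0  167  |  334 ]
Back-substitution:
w = (334) / 167 = 2
v = (23 - (9)*(2)) / 1 = 5
u = (-18 - (-3)*(5) - (-4)*(2)) / -1 = -5

(-5, 5, 2)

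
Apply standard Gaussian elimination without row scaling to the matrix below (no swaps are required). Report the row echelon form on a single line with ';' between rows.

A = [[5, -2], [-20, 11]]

Forward elimination:
R2 <- R2 - (-4)*R1:  [ 0  3 ]
Row echelon form:
[ 5  -2 ]
[ 0   3 ]

REF = [5 -2; 0 3]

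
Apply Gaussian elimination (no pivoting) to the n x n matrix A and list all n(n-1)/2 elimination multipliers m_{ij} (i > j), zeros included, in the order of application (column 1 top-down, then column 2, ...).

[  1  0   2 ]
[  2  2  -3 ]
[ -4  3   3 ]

Forward elimination:
R2 <- R2 - (2)*R1:  [  0   2  -7 ]
R3 <- R3 - (-4)*R1:  [  0   3  11 ]
R3 <- R3 - (3/2)*R2:  [    0     0  43/2 ]
Multipliers (in order of application): m_{21} = 2, m_{31} = -4, m_{32} = 3/2

multipliers: 2, -4, 3/2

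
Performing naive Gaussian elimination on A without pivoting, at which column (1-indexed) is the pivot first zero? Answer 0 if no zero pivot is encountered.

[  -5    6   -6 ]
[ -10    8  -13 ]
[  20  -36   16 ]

Naive forward elimination:
R2 <- R2 - (2)*R1:  [  0  -4  -1 ]
R3 <- R3 - (-4)*R1:  [   0  -12   -8 ]
R3 <- R3 - (3)*R2:  [  0   0  -5 ]
All pivots nonzero; naive elimination completes without hitting a zero pivot.

first zero-pivot column = 0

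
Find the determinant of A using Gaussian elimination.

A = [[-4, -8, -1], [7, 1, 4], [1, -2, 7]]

det(A) = 315

Forward elimination:
R2 <- R2 - (-7/4)*R1:  [   0  -13  9/4 ]
R3 <- R3 - (-1/4)*R1:  [    0    -4  27/4 ]
R3 <- R3 - (4/13)*R2:  [      0       0  315/52 ]
Upper-triangular form:
[ -4   -8      -1 ]
[  0  -13     9/4 ]
[  0    0  315/52 ]
det(A) = (-1)^0 * (-4) * (-13) * (315/52) = 315  (0 row swaps -> sign +1)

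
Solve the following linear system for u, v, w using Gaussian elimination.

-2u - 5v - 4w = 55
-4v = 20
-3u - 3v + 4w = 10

Forward elimination on [A|b]:
R3 <- R3 - (3/2)*R1:  [      0     9/2      10  -145/2 ]
R3 <- R3 - (-9/8)*R2:  [   0    0   10  -50 ]
Row echelon form:
[ -2  -5  -4  |   55 ]
[  0  -4   0  |   20 ]
[  0   0  10  |  -50 ]
Back-substitution:
w = (-50) / 10 = -5
v = (20) / -4 = -5
u = (55 - (-5)*(-5) - (-4)*(-5)) / -2 = -5

(-5, -5, -5)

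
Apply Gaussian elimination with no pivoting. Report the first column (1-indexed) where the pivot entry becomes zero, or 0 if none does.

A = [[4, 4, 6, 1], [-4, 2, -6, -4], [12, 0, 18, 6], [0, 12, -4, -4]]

first zero-pivot column = 3

Naive forward elimination:
R2 <- R2 - (-1)*R1:  [  0   6   0  -3 ]
R3 <- R3 - (3)*R1:  [   0  -12    0    3 ]
R3 <- R3 - (-2)*R2:  [  0   0   0  -3 ]
R4 <- R4 - (2)*R2:  [  0   0  -4   2 ]
Matrix at this point:
[ 4  4   6   1 ]
[ 0  6   0  -3 ]
[ 0  0   0  -3 ]
[ 0  0  -4   2 ]
Pivot entry (3,3) is zero but row 4 has -4 in column 3 -> naive elimination stops; a row interchange (e.g. R3 <-> R4) would be required here.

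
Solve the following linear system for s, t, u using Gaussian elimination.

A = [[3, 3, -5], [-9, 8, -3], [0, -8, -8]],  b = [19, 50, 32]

(-3, 1, -5)

Forward elimination on [A|b]:
R2 <- R2 - (-3)*R1:  [   0   17  -18  107 ]
R3 <- R3 - (-8/17)*R2:  [       0        0  -280/17  1400/17 ]
Row echelon form:
[ 3   3       -5  |       19 ]
[ 0  17      -18  |      107 ]
[ 0   0  -280/17  |  1400/17 ]
Back-substitution:
u = (1400/17) / (-280/17) = -5
t = (107 - (-18)*(-5)) / 17 = 1
s = (19 - (3)*(1) - (-5)*(-5)) / 3 = -3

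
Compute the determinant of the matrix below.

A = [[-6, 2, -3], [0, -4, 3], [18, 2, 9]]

Forward elimination:
R3 <- R3 - (-3)*R1:  [ 0  8  0 ]
R3 <- R3 - (-2)*R2:  [ 0  0  6 ]
Upper-triangular form:
[ -6   2  -3 ]
[  0  -4   3 ]
[  0   0   6 ]
det(A) = (-1)^0 * (-6) * (-4) * (6) = 144  (0 row swaps -> sign +1)

det(A) = 144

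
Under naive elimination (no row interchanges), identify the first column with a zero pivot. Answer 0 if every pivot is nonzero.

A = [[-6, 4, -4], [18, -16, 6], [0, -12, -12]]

Naive forward elimination:
R2 <- R2 - (-3)*R1:  [  0  -4  -6 ]
R3 <- R3 - (3)*R2:  [ 0  0  6 ]
All pivots nonzero; naive elimination completes without hitting a zero pivot.

first zero-pivot column = 0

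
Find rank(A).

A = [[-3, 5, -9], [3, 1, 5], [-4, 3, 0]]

rank(A) = 3

Row reduction:
R2 <- R2 - (-1)*R1:  [  0   6  -4 ]
R3 <- R3 - (4/3)*R1:  [     0  -11/3     12 ]
R3 <- R3 - (-11/18)*R2:  [    0     0  86/9 ]
Row echelon form:
[ -3  5    -9 ]
[  0  6    -4 ]
[  0  0  86/9 ]
Nonzero rows / pivot columns: 3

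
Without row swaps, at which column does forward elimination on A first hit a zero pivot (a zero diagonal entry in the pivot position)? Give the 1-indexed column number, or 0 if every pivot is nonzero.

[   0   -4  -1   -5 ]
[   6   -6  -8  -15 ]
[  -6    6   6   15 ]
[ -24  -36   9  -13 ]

first zero-pivot column = 1

Naive forward elimination:
Pivot entry (1,1) is zero but row 2 has 6 in column 1 -> naive elimination stops; a row interchange (e.g. R1 <-> R2) would be required here.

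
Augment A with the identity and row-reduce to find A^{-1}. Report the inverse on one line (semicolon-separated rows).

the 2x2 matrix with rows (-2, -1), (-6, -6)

inverse = [-1 1/6; 1 -1/3]

Gauss-Jordan on [A | I]:
R1 <- (1/-2)*R1:  [    1   1/2  |  -1/2     0 ]
R2 <- R2 - (-6)*R1:  [  0  -3  |  -3   1 ]
R2 <- (1/-3)*R2:  [    0     1  |     1  -1/3 ]
R1 <- R1 - (1/2)*R2:  [   1    0  |   -1  1/6 ]
Right block of [I | A^{-1}] is the inverse:
[ -1   1/6 ]
[  1  -1/3 ]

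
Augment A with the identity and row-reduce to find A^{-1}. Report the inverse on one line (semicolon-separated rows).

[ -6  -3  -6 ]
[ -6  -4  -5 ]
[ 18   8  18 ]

inverse = [16/3 -1 3/2; -3 0 -1; -4 1 -1]

Gauss-Jordan on [A | I]:
R1 <- (1/-6)*R1:  [    1   1/2     1  |  -1/6     0     0 ]
R2 <- R2 - (-6)*R1:  [  0  -1   1  |  -1   1   0 ]
R3 <- R3 - (18)*R1:  [  0  -1   0  |   3   0   1 ]
R2 <- (1/-1)*R2:  [  0   1  -1  |   1  -1   0 ]
R1 <- R1 - (1/2)*R2:  [    1     0   3/2  |  -2/3   1/2     0 ]
R3 <- R3 - (-1)*R2:  [  0   0  -1  |   4  -1   1 ]
R3 <- (1/-1)*R3:  [  0   0   1  |  -4   1  -1 ]
R1 <- R1 - (3/2)*R3:  [    1     0     0  |  16/3    -1   3/2 ]
R2 <- R2 - (-1)*R3:  [  0   1   0  |  -3   0  -1 ]
Right block of [I | A^{-1}] is the inverse:
[ 16/3  -1  3/2 ]
[   -3   0   -1 ]
[   -4   1   -1 ]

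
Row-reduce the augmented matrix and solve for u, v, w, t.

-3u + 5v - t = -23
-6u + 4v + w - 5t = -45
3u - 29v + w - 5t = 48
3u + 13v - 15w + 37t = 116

(3, -2, 1, 4)

Forward elimination on [A|b]:
R2 <- R2 - (2)*R1:  [  0  -6   1  -3   1 ]
R3 <- R3 - (-1)*R1:  [   0  -24    1   -6   25 ]
R4 <- R4 - (-1)*R1:  [   0   18  -15   36   93 ]
R3 <- R3 - (4)*R2:  [  0   0  -3   6  21 ]
R4 <- R4 - (-3)*R2:  [   0    0  -12   27   96 ]
R4 <- R4 - (4)*R3:  [  0   0   0   3  12 ]
Row echelon form:
[ -3   5   0  -1  |  -23 ]
[  0  -6   1  -3  |    1 ]
[  0   0  -3   6  |   21 ]
[  0   0   0   3  |   12 ]
Back-substitution:
t = (12) / 3 = 4
w = (21 - (6)*(4)) / -3 = 1
v = (1 - (1)*(1) - (-3)*(4)) / -6 = -2
u = (-23 - (5)*(-2) - (-1)*(4)) / -3 = 3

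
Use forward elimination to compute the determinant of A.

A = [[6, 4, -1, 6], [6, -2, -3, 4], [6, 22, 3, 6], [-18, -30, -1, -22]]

Forward elimination:
R2 <- R2 - (1)*R1:  [  0  -6  -2  -2 ]
R3 <- R3 - (1)*R1:  [  0  18   4   0 ]
R4 <- R4 - (-3)*R1:  [   0  -18   -4   -4 ]
R3 <- R3 - (-3)*R2:  [  0   0  -2  -6 ]
R4 <- R4 - (3)*R2:  [ 0  0  2  2 ]
R4 <- R4 - (-1)*R3:  [  0   0   0  -4 ]
Upper-triangular form:
[ 6   4  -1   6 ]
[ 0  -6  -2  -2 ]
[ 0   0  -2  -6 ]
[ 0   0   0  -4 ]
det(A) = (-1)^0 * (6) * (-6) * (-2) * (-4) = -288  (0 row swaps -> sign +1)

det(A) = -288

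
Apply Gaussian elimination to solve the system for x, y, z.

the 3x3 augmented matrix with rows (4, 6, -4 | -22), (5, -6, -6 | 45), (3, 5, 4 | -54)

Forward elimination on [A|b]:
R2 <- R2 - (5/4)*R1:  [     0  -27/2     -1  145/2 ]
R3 <- R3 - (3/4)*R1:  [     0    1/2      7  -75/2 ]
R3 <- R3 - (-1/27)*R2:  [       0        0   188/27  -940/27 ]
Row echelon form:
[ 4      6      -4  |      -22 ]
[ 0  -27/2      -1  |    145/2 ]
[ 0      0  188/27  |  -940/27 ]
Back-substitution:
z = (-940/27) / (188/27) = -5
y = (145/2 - (-1)*(-5)) / (-27/2) = -5
x = (-22 - (6)*(-5) - (-4)*(-5)) / 4 = -3

(-3, -5, -5)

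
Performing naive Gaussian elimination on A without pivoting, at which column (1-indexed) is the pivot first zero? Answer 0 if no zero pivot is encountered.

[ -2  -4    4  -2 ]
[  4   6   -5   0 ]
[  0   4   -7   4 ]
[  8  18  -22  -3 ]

first zero-pivot column = 0

Naive forward elimination:
R2 <- R2 - (-2)*R1:  [  0  -2   3  -4 ]
R4 <- R4 - (-4)*R1:  [   0    2   -6  -11 ]
R3 <- R3 - (-2)*R2:  [  0   0  -1  -4 ]
R4 <- R4 - (-1)*R2:  [   0    0   -3  -15 ]
R4 <- R4 - (3)*R3:  [  0   0   0  -3 ]
All pivots nonzero; naive elimination completes without hitting a zero pivot.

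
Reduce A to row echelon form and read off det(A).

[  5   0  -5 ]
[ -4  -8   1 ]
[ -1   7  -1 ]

Forward elimination:
R2 <- R2 - (-4/5)*R1:  [  0  -8  -3 ]
R3 <- R3 - (-1/5)*R1:  [  0   7  -2 ]
R3 <- R3 - (-7/8)*R2:  [     0      0  -37/8 ]
Upper-triangular form:
[ 5   0     -5 ]
[ 0  -8     -3 ]
[ 0   0  -37/8 ]
det(A) = (-1)^0 * (5) * (-8) * (-37/8) = 185  (0 row swaps -> sign +1)

det(A) = 185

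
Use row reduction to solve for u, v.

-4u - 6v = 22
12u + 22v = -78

(-1, -3)

Forward elimination on [A|b]:
R2 <- R2 - (-3)*R1:  [   0    4  -12 ]
Row echelon form:
[ -4  -6  |   22 ]
[  0   4  |  -12 ]
Back-substitution:
v = (-12) / 4 = -3
u = (22 - (-6)*(-3)) / -4 = -1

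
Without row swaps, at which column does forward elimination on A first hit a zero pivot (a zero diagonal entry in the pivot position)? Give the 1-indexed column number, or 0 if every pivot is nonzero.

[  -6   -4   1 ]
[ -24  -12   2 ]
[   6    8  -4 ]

first zero-pivot column = 0

Naive forward elimination:
R2 <- R2 - (4)*R1:  [  0   4  -2 ]
R3 <- R3 - (-1)*R1:  [  0   4  -3 ]
R3 <- R3 - (1)*R2:  [  0   0  -1 ]
All pivots nonzero; naive elimination completes without hitting a zero pivot.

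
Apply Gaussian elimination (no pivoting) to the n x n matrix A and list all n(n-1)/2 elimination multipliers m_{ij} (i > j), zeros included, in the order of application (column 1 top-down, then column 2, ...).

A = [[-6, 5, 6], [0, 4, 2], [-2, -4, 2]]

Forward elimination:
R2: entry in column 1 is already 0 -> m_{21} = 0 (no row operation needed)
R3 <- R3 - (1/3)*R1:  [     0  -17/3      0 ]
R3 <- R3 - (-17/12)*R2:  [    0     0  17/6 ]
Multipliers (in order of application): m_{21} = 0, m_{31} = 1/3, m_{32} = -17/12

multipliers: 0, 1/3, -17/12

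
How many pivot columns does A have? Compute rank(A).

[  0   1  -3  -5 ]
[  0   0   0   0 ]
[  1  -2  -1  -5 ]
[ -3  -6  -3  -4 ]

rank(A) = 3

Row reduction:
R1 <-> R3   (pivot in column 1 was zero)
[  1  -2  -1  -5 ]
[  0   0   0   0 ]
[  0   1  -3  -5 ]
[ -3  -6  -3  -4 ]
R4 <- R4 - (-3)*R1:  [   0  -12   -6  -19 ]
R2 <-> R3   (pivot in column 2 was zero)
[ 1   -2  -1   -5 ]
[ 0    1  -3   -5 ]
[ 0    0   0    0 ]
[ 0  -12  -6  -19 ]
R4 <- R4 - (-12)*R2:  [   0    0  -42  -79 ]
R3 <-> R4   (pivot in column 3 was zero)
[ 1  -2   -1   -5 ]
[ 0   1   -3   -5 ]
[ 0   0  -42  -79 ]
[ 0   0    0    0 ]
Row echelon form:
[ 1  -2   -1   -5 ]
[ 0   1   -3   -5 ]
[ 0   0  -42  -79 ]
[ 0   0    0    0 ]
Nonzero rows / pivot columns: 3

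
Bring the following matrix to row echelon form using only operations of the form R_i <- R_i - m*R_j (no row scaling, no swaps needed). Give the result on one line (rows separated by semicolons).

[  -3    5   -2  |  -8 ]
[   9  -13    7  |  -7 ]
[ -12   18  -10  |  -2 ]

REF = [-3 5 -2 -8; 0 2 1 -31; 0 0 -1 -1]

Forward elimination:
R2 <- R2 - (-3)*R1:  [   0    2    1  -31 ]
R3 <- R3 - (4)*R1:  [  0  -2  -2  30 ]
R3 <- R3 - (-1)*R2:  [  0   0  -1  -1 ]
Row echelon form:
[ -3  5  -2  |   -8 ]
[  0  2   1  |  -31 ]
[  0  0  -1  |   -1 ]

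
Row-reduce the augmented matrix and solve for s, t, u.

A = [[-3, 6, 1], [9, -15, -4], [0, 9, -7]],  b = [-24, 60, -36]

(0, -4, 0)

Forward elimination on [A|b]:
R2 <- R2 - (-3)*R1:  [   0    3   -1  -12 ]
R3 <- R3 - (3)*R2:  [  0   0  -4   0 ]
Row echelon form:
[ -3  6   1  |  -24 ]
[  0  3  -1  |  -12 ]
[  0  0  -4  |    0 ]
Back-substitution:
u = (0) / -4 = 0
t = (-12 - (-1)*(0)) / 3 = -4
s = (-24 - (6)*(-4) - (1)*(0)) / -3 = 0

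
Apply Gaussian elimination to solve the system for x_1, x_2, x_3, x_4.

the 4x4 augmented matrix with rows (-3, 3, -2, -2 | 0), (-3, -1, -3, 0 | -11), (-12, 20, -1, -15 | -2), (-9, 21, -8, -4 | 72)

Forward elimination on [A|b]:
R2 <- R2 - (1)*R1:  [   0   -4   -1    2  -11 ]
R3 <- R3 - (4)*R1:  [  0   8   7  -7  -2 ]
R4 <- R4 - (3)*R1:  [  0  12  -2   2  72 ]
R3 <- R3 - (-2)*R2:  [   0    0    5   -3  -24 ]
R4 <- R4 - (-3)*R2:  [  0   0  -5   8  39 ]
R4 <- R4 - (-1)*R3:  [  0   0   0   5  15 ]
Row echelon form:
[ -3   3  -2  -2  |    0 ]
[  0  -4  -1   2  |  -11 ]
[  0   0   5  -3  |  -24 ]
[  0   0   0   5  |   15 ]
Back-substitution:
x_4 = (15) / 5 = 3
x_3 = (-24 - (-3)*(3)) / 5 = -3
x_2 = (-11 - (-1)*(-3) - (2)*(3)) / -4 = 5
x_1 = (0 - (3)*(5) - (-2)*(-3) - (-2)*(3)) / -3 = 5

(5, 5, -3, 3)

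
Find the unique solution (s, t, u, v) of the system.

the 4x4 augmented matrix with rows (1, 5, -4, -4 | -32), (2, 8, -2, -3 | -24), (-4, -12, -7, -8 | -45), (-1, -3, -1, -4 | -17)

Forward elimination on [A|b]:
R2 <- R2 - (2)*R1:  [  0  -2   6   5  40 ]
R3 <- R3 - (-4)*R1:  [    0     8   -23   -24  -173 ]
R4 <- R4 - (-1)*R1:  [   0    2   -5   -8  -49 ]
R3 <- R3 - (-4)*R2:  [   0    0    1   -4  -13 ]
R4 <- R4 - (-1)*R2:  [  0   0   1  -3  -9 ]
R4 <- R4 - (1)*R3:  [ 0  0  0  1  4 ]
Row echelon form:
[ 1   5  -4  -4  |  -32 ]
[ 0  -2   6   5  |   40 ]
[ 0   0   1  -4  |  -13 ]
[ 0   0   0   1  |    4 ]
Back-substitution:
v = (4) / 1 = 4
u = (-13 - (-4)*(4)) / 1 = 3
t = (40 - (6)*(3) - (5)*(4)) / -2 = -1
s = (-32 - (5)*(-1) - (-4)*(3) - (-4)*(4)) / 1 = 1

(1, -1, 3, 4)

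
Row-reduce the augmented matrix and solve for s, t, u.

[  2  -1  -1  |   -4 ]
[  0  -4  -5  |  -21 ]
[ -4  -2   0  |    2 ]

(0, -1, 5)

Forward elimination on [A|b]:
R3 <- R3 - (-2)*R1:  [  0  -4  -2  -6 ]
R3 <- R3 - (1)*R2:  [  0   0   3  15 ]
Row echelon form:
[ 2  -1  -1  |   -4 ]
[ 0  -4  -5  |  -21 ]
[ 0   0   3  |   15 ]
Back-substitution:
u = (15) / 3 = 5
t = (-21 - (-5)*(5)) / -4 = -1
s = (-4 - (-1)*(-1) - (-1)*(5)) / 2 = 0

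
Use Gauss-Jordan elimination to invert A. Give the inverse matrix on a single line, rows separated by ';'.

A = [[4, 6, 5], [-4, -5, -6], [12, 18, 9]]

Gauss-Jordan on [A | I]:
R1 <- (1/4)*R1:  [   1  3/2  5/4  |  1/4    0    0 ]
R2 <- R2 - (-4)*R1:  [  0   1  -1  |   1   1   0 ]
R3 <- R3 - (12)*R1:  [  0   0  -6  |  -3   0   1 ]
R1 <- R1 - (3/2)*R2:  [    1     0  11/4  |  -5/4  -3/2     0 ]
R3 <- (1/-6)*R3:  [    0     0     1  |   1/2     0  -1/6 ]
R1 <- R1 - (11/4)*R3:  [     1      0      0  |  -21/8   -3/2  11/24 ]
R2 <- R2 - (-1)*R3:  [    0     1     0  |   3/2     1  -1/6 ]
Right block of [I | A^{-1}] is the inverse:
[ -21/8  -3/2  11/24 ]
[   3/2     1   -1/6 ]
[   1/2     0   -1/6 ]

inverse = [-21/8 -3/2 11/24; 3/2 1 -1/6; 1/2 0 -1/6]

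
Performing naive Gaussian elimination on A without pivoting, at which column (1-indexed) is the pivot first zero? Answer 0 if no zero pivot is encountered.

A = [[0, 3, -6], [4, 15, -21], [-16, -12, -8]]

Naive forward elimination:
Pivot entry (1,1) is zero but row 2 has 4 in column 1 -> naive elimination stops; a row interchange (e.g. R1 <-> R2) would be required here.

first zero-pivot column = 1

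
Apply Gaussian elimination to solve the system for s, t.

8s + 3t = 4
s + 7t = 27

Forward elimination on [A|b]:
R2 <- R2 - (1/8)*R1:  [    0  53/8  53/2 ]
Row echelon form:
[ 8     3  |     4 ]
[ 0  53/8  |  53/2 ]
Back-substitution:
t = (53/2) / (53/8) = 4
s = (4 - (3)*(4)) / 8 = -1

(-1, 4)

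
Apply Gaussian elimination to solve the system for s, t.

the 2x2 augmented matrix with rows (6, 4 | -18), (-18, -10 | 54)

(-3, 0)

Forward elimination on [A|b]:
R2 <- R2 - (-3)*R1:  [ 0  2  0 ]
Row echelon form:
[ 6  4  |  -18 ]
[ 0  2  |    0 ]
Back-substitution:
t = (0) / 2 = 0
s = (-18 - (4)*(0)) / 6 = -3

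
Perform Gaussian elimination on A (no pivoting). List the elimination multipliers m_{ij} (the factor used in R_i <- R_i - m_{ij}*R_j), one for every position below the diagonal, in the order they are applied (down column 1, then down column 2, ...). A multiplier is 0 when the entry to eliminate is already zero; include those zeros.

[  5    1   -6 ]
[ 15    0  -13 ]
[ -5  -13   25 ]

Forward elimination:
R2 <- R2 - (3)*R1:  [  0  -3   5 ]
R3 <- R3 - (-1)*R1:  [   0  -12   19 ]
R3 <- R3 - (4)*R2:  [  0   0  -1 ]
Multipliers (in order of application): m_{21} = 3, m_{31} = -1, m_{32} = 4

multipliers: 3, -1, 4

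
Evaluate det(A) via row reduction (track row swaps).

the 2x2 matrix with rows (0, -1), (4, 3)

Forward elimination:
R1 <-> R2   (pivot in column 1 was zero)
[ 4   3 ]
[ 0  -1 ]
Upper-triangular form:
[ 4   3 ]
[ 0  -1 ]
det(A) = (-1)^1 * (4) * (-1) = 4  (1 row swap -> sign -1)

det(A) = 4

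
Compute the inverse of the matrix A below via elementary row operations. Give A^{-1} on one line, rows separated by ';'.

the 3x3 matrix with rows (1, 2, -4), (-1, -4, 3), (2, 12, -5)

Gauss-Jordan on [A | I]:
R2 <- R2 - (-1)*R1:  [  0  -2  -1  |   1   1   0 ]
R3 <- R3 - (2)*R1:  [  0   8   3  |  -2   0   1 ]
R2 <- (1/-2)*R2:  [    0     1   1/2  |  -1/2  -1/2     0 ]
R1 <- R1 - (2)*R2:  [  1   0  -5  |   2   1   0 ]
R3 <- R3 - (8)*R2:  [  0   0  -1  |   2   4   1 ]
R3 <- (1/-1)*R3:  [  0   0   1  |  -2  -4  -1 ]
R1 <- R1 - (-5)*R3:  [   1    0    0  |   -8  -19   -5 ]
R2 <- R2 - (1/2)*R3:  [   0    1    0  |  1/2  3/2  1/2 ]
Right block of [I | A^{-1}] is the inverse:
[  -8  -19   -5 ]
[ 1/2  3/2  1/2 ]
[  -2   -4   -1 ]

inverse = [-8 -19 -5; 1/2 3/2 1/2; -2 -4 -1]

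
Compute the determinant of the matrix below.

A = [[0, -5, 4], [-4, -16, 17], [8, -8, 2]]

Forward elimination:
R1 <-> R2   (pivot in column 1 was zero)
[ -4  -16  17 ]
[  0   -5   4 ]
[  8   -8   2 ]
R3 <- R3 - (-2)*R1:  [   0  -40   36 ]
R3 <- R3 - (8)*R2:  [ 0  0  4 ]
Upper-triangular form:
[ -4  -16  17 ]
[  0   -5   4 ]
[  0    0   4 ]
det(A) = (-1)^1 * (-4) * (-5) * (4) = -80  (1 row swap -> sign -1)

det(A) = -80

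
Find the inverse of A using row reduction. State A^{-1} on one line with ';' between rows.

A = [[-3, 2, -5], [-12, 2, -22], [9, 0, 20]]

Gauss-Jordan on [A | I]:
R1 <- (1/-3)*R1:  [    1  -2/3   5/3  |  -1/3     0     0 ]
R2 <- R2 - (-12)*R1:  [  0  -6  -2  |  -4   1   0 ]
R3 <- R3 - (9)*R1:  [ 0  6  5  |  3  0  1 ]
R2 <- (1/-6)*R2:  [    0     1   1/3  |   2/3  -1/6     0 ]
R1 <- R1 - (-2/3)*R2:  [    1     0  17/9  |   1/9  -1/9     0 ]
R3 <- R3 - (6)*R2:  [  0   0   3  |  -1   1   1 ]
R3 <- (1/3)*R3:  [    0     0     1  |  -1/3   1/3   1/3 ]
R1 <- R1 - (17/9)*R3:  [      1       0       0  |   20/27  -20/27  -17/27 ]
R2 <- R2 - (1/3)*R3:  [     0      1      0  |    7/9  -5/18   -1/9 ]
Right block of [I | A^{-1}] is the inverse:
[ 20/27  -20/27  -17/27 ]
[   7/9   -5/18    -1/9 ]
[  -1/3     1/3     1/3 ]

inverse = [20/27 -20/27 -17/27; 7/9 -5/18 -1/9; -1/3 1/3 1/3]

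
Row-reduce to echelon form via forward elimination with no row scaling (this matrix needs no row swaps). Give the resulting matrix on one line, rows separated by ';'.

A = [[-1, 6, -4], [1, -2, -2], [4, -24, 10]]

Forward elimination:
R2 <- R2 - (-1)*R1:  [  0   4  -6 ]
R3 <- R3 - (-4)*R1:  [  0   0  -6 ]
Row echelon form:
[ -1  6  -4 ]
[  0  4  -6 ]
[  0  0  -6 ]

REF = [-1 6 -4; 0 4 -6; 0 0 -6]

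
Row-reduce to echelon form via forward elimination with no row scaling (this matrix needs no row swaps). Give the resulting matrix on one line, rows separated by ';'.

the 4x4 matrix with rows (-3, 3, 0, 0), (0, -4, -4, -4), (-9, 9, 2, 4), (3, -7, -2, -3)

Forward elimination:
R3 <- R3 - (3)*R1:  [ 0  0  2  4 ]
R4 <- R4 - (-1)*R1:  [  0  -4  -2  -3 ]
R4 <- R4 - (1)*R2:  [ 0  0  2  1 ]
R4 <- R4 - (1)*R3:  [  0   0   0  -3 ]
Row echelon form:
[ -3   3   0   0 ]
[  0  -4  -4  -4 ]
[  0   0   2   4 ]
[  0   0   0  -3 ]

REF = [-3 3 0 0; 0 -4 -4 -4; 0 0 2 4; 0 0 0 -3]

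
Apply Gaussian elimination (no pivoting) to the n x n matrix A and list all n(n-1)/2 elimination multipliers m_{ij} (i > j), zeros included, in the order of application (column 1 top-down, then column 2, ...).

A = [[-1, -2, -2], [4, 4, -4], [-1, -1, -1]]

Forward elimination:
R2 <- R2 - (-4)*R1:  [   0   -4  -12 ]
R3 <- R3 - (1)*R1:  [ 0  1  1 ]
R3 <- R3 - (-1/4)*R2:  [  0   0  -2 ]
Multipliers (in order of application): m_{21} = -4, m_{31} = 1, m_{32} = -1/4

multipliers: -4, 1, -1/4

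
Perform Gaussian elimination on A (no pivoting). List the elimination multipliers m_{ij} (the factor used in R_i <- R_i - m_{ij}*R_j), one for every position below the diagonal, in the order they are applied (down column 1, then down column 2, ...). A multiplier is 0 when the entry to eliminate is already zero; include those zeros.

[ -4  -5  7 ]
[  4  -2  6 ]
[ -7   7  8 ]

multipliers: -1, 7/4, -9/4

Forward elimination:
R2 <- R2 - (-1)*R1:  [  0  -7  13 ]
R3 <- R3 - (7/4)*R1:  [     0   63/4  -17/4 ]
R3 <- R3 - (-9/4)*R2:  [  0   0  25 ]
Multipliers (in order of application): m_{21} = -1, m_{31} = 7/4, m_{32} = -9/4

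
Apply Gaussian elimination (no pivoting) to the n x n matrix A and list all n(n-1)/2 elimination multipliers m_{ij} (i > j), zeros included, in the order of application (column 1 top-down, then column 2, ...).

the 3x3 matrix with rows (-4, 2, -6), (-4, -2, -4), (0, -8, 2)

multipliers: 1, 0, 2

Forward elimination:
R2 <- R2 - (1)*R1:  [  0  -4   2 ]
R3: entry in column 1 is already 0 -> m_{31} = 0 (no row operation needed)
R3 <- R3 - (2)*R2:  [  0   0  -2 ]
Multipliers (in order of application): m_{21} = 1, m_{31} = 0, m_{32} = 2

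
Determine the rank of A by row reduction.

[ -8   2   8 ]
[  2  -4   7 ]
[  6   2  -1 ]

rank(A) = 3

Row reduction:
R2 <- R2 - (-1/4)*R1:  [    0  -7/2     9 ]
R3 <- R3 - (-3/4)*R1:  [   0  7/2    5 ]
R3 <- R3 - (-1)*R2:  [  0   0  14 ]
Row echelon form:
[ -8     2   8 ]
[  0  -7/2   9 ]
[  0     0  14 ]
Nonzero rows / pivot columns: 3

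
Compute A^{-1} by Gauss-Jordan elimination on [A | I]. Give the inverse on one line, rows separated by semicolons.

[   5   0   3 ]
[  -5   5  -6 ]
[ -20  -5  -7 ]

inverse = [-13/10 -3/10 -3/10; 17/10 1/2 3/10; 5/2 1/2 1/2]

Gauss-Jordan on [A | I]:
R1 <- (1/5)*R1:  [   1    0  3/5  |  1/5    0    0 ]
R2 <- R2 - (-5)*R1:  [  0   5  -3  |   1   1   0 ]
R3 <- R3 - (-20)*R1:  [  0  -5   5  |   4   0   1 ]
R2 <- (1/5)*R2:  [    0     1  -3/5  |   1/5   1/5     0 ]
R3 <- R3 - (-5)*R2:  [ 0  0  2  |  5  1  1 ]
R3 <- (1/2)*R3:  [   0    0    1  |  5/2  1/2  1/2 ]
R1 <- R1 - (3/5)*R3:  [      1       0       0  |  -13/10   -3/10   -3/10 ]
R2 <- R2 - (-3/5)*R3:  [     0      1      0  |  17/10    1/2   3/10 ]
Right block of [I | A^{-1}] is the inverse:
[ -13/10  -3/10  -3/10 ]
[  17/10    1/2   3/10 ]
[    5/2    1/2    1/2 ]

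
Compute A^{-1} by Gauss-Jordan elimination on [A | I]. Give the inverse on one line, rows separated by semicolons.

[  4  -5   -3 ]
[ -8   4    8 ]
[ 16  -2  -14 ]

Gauss-Jordan on [A | I]:
R1 <- (1/4)*R1:  [    1  -5/4  -3/4  |   1/4     0     0 ]
R2 <- R2 - (-8)*R1:  [  0  -6   2  |   2   1   0 ]
R3 <- R3 - (16)*R1:  [  0  18  -2  |  -4   0   1 ]
R2 <- (1/-6)*R2:  [    0     1  -1/3  |  -1/3  -1/6     0 ]
R1 <- R1 - (-5/4)*R2:  [     1      0   -7/6  |   -1/6  -5/24      0 ]
R3 <- R3 - (18)*R2:  [ 0  0  4  |  2  3  1 ]
R3 <- (1/4)*R3:  [   0    0    1  |  1/2  3/4  1/4 ]
R1 <- R1 - (-7/6)*R3:  [    1     0     0  |  5/12   2/3  7/24 ]
R2 <- R2 - (-1/3)*R3:  [    0     1     0  |  -1/6  1/12  1/12 ]
Right block of [I | A^{-1}] is the inverse:
[ 5/12   2/3  7/24 ]
[ -1/6  1/12  1/12 ]
[  1/2   3/4   1/4 ]

inverse = [5/12 2/3 7/24; -1/6 1/12 1/12; 1/2 3/4 1/4]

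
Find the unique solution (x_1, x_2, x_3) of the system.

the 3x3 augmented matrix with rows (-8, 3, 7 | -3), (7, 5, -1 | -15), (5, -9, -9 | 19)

Forward elimination on [A|b]:
R2 <- R2 - (-7/8)*R1:  [      0    61/8    41/8  -141/8 ]
R3 <- R3 - (-5/8)*R1:  [     0  -57/8  -37/8  137/8 ]
R3 <- R3 - (-57/61)*R2:  [     0      0  10/61  40/61 ]
Row echelon form:
[ -8     3      7  |      -3 ]
[  0  61/8   41/8  |  -141/8 ]
[  0     0  10/61  |   40/61 ]
Back-substitution:
x_3 = (40/61) / (10/61) = 4
x_2 = (-141/8 - (41/8)*(4)) / (61/8) = -5
x_1 = (-3 - (3)*(-5) - (7)*(4)) / -8 = 2

(2, -5, 4)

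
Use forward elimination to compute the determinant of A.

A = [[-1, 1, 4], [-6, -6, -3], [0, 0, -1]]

det(A) = -12

Forward elimination:
R2 <- R2 - (6)*R1:  [   0  -12  -27 ]
Upper-triangular form:
[ -1    1    4 ]
[  0  -12  -27 ]
[  0    0   -1 ]
det(A) = (-1)^0 * (-1) * (-12) * (-1) = -12  (0 row swaps -> sign +1)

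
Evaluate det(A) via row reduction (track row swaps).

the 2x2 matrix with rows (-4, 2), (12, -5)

det(A) = -4

Forward elimination:
R2 <- R2 - (-3)*R1:  [ 0  1 ]
Upper-triangular form:
[ -4  2 ]
[  0  1 ]
det(A) = (-1)^0 * (-4) * (1) = -4  (0 row swaps -> sign +1)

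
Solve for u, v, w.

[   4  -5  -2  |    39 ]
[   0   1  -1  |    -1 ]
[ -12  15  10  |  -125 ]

(5, -3, -2)

Forward elimination on [A|b]:
R3 <- R3 - (-3)*R1:  [  0   0   4  -8 ]
Row echelon form:
[ 4  -5  -2  |  39 ]
[ 0   1  -1  |  -1 ]
[ 0   0   4  |  -8 ]
Back-substitution:
w = (-8) / 4 = -2
v = (-1 - (-1)*(-2)) / 1 = -3
u = (39 - (-5)*(-3) - (-2)*(-2)) / 4 = 5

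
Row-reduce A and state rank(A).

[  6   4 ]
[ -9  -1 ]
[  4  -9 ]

Row reduction:
R2 <- R2 - (-3/2)*R1:  [ 0  5 ]
R3 <- R3 - (2/3)*R1:  [     0  -35/3 ]
R3 <- R3 - (-7/3)*R2:  [ 0  0 ]
Row echelon form:
[ 6  4 ]
[ 0  5 ]
[ 0  0 ]
Nonzero rows / pivot columns: 2

rank(A) = 2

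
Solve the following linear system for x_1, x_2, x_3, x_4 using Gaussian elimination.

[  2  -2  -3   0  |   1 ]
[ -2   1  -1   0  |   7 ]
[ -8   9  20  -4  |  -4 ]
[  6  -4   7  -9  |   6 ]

(-5, -4, -1, -3)

Forward elimination on [A|b]:
R2 <- R2 - (-1)*R1:  [  0  -1  -4   0   8 ]
R3 <- R3 - (-4)*R1:  [  0   1   8  -4   0 ]
R4 <- R4 - (3)*R1:  [  0   2  16  -9   3 ]
R3 <- R3 - (-1)*R2:  [  0   0   4  -4   8 ]
R4 <- R4 - (-2)*R2:  [  0   0   8  -9  19 ]
R4 <- R4 - (2)*R3:  [  0   0   0  -1   3 ]
Row echelon form:
[ 2  -2  -3   0  |  1 ]
[ 0  -1  -4   0  |  8 ]
[ 0   0   4  -4  |  8 ]
[ 0   0   0  -1  |  3 ]
Back-substitution:
x_4 = (3) / -1 = -3
x_3 = (8 - (-4)*(-3)) / 4 = -1
x_2 = (8 - (-4)*(-1)) / -1 = -4
x_1 = (1 - (-2)*(-4) - (-3)*(-1)) / 2 = -5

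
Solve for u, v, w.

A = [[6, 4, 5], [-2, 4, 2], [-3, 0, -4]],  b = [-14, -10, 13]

(1, 0, -4)

Forward elimination on [A|b]:
R2 <- R2 - (-1/3)*R1:  [     0   16/3   11/3  -44/3 ]
R3 <- R3 - (-1/2)*R1:  [    0     2  -3/2     6 ]
R3 <- R3 - (3/8)*R2:  [     0      0  -23/8   23/2 ]
Row echelon form:
[ 6     4      5  |    -14 ]
[ 0  16/3   11/3  |  -44/3 ]
[ 0     0  -23/8  |   23/2 ]
Back-substitution:
w = (23/2) / (-23/8) = -4
v = (-44/3 - (11/3)*(-4)) / (16/3) = 0
u = (-14 - (4)*(0) - (5)*(-4)) / 6 = 1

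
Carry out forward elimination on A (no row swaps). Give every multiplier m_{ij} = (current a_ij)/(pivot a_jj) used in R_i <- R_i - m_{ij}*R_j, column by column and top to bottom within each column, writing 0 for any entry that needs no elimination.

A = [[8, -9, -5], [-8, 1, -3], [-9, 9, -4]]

multipliers: -1, -9/8, 9/64

Forward elimination:
R2 <- R2 - (-1)*R1:  [  0  -8  -8 ]
R3 <- R3 - (-9/8)*R1:  [     0   -9/8  -77/8 ]
R3 <- R3 - (9/64)*R2:  [     0      0  -17/2 ]
Multipliers (in order of application): m_{21} = -1, m_{31} = -9/8, m_{32} = 9/64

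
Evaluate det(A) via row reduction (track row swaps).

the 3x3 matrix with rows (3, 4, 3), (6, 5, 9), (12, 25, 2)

det(A) = 9

Forward elimination:
R2 <- R2 - (2)*R1:  [  0  -3   3 ]
R3 <- R3 - (4)*R1:  [   0    9  -10 ]
R3 <- R3 - (-3)*R2:  [  0   0  -1 ]
Upper-triangular form:
[ 3   4   3 ]
[ 0  -3   3 ]
[ 0   0  -1 ]
det(A) = (-1)^0 * (3) * (-3) * (-1) = 9  (0 row swaps -> sign +1)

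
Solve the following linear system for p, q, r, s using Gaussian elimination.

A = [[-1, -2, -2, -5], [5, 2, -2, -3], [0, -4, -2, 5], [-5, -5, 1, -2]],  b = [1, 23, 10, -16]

(5, -2, -1, 0)

Forward elimination on [A|b]:
R2 <- R2 - (-5)*R1:  [   0   -8  -12  -28   28 ]
R4 <- R4 - (5)*R1:  [   0    5   11   23  -21 ]
R3 <- R3 - (1/2)*R2:  [  0   0   4  19  -4 ]
R4 <- R4 - (-5/8)*R2:  [    0     0   7/2  11/2  -7/2 ]
R4 <- R4 - (7/8)*R3:  [     0      0      0  -89/8      0 ]
Row echelon form:
[ -1  -2   -2     -5  |   1 ]
[  0  -8  -12    -28  |  28 ]
[  0   0    4     19  |  -4 ]
[  0   0    0  -89/8  |   0 ]
Back-substitution:
s = (0) / (-89/8) = 0
r = (-4 - (19)*(0)) / 4 = -1
q = (28 - (-12)*(-1) - (-28)*(0)) / -8 = -2
p = (1 - (-2)*(-2) - (-2)*(-1) - (-5)*(0)) / -1 = 5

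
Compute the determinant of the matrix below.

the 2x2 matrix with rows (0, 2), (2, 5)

Forward elimination:
R1 <-> R2   (pivot in column 1 was zero)
[ 2  5 ]
[ 0  2 ]
Upper-triangular form:
[ 2  5 ]
[ 0  2 ]
det(A) = (-1)^1 * (2) * (2) = -4  (1 row swap -> sign -1)

det(A) = -4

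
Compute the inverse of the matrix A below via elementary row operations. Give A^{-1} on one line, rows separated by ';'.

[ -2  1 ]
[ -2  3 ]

Gauss-Jordan on [A | I]:
R1 <- (1/-2)*R1:  [    1  -1/2  |  -1/2     0 ]
R2 <- R2 - (-2)*R1:  [  0   2  |  -1   1 ]
R2 <- (1/2)*R2:  [    0     1  |  -1/2   1/2 ]
R1 <- R1 - (-1/2)*R2:  [    1     0  |  -3/4   1/4 ]
Right block of [I | A^{-1}] is the inverse:
[ -3/4  1/4 ]
[ -1/2  1/2 ]

inverse = [-3/4 1/4; -1/2 1/2]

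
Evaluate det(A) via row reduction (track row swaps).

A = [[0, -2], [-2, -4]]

det(A) = -4

Forward elimination:
R1 <-> R2   (pivot in column 1 was zero)
[ -2  -4 ]
[  0  -2 ]
Upper-triangular form:
[ -2  -4 ]
[  0  -2 ]
det(A) = (-1)^1 * (-2) * (-2) = -4  (1 row swap -> sign -1)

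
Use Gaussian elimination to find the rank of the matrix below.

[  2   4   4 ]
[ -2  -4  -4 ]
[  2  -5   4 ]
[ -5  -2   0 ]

Row reduction:
R2 <- R2 - (-1)*R1:  [ 0  0  0 ]
R3 <- R3 - (1)*R1:  [  0  -9   0 ]
R4 <- R4 - (-5/2)*R1:  [  0   8  10 ]
R2 <-> R3   (pivot in column 2 was zero)
[ 2   4   4 ]
[ 0  -9   0 ]
[ 0   0   0 ]
[ 0   8  10 ]
R4 <- R4 - (-8/9)*R2:  [  0   0  10 ]
R3 <-> R4   (pivot in column 3 was zero)
[ 2   4   4 ]
[ 0  -9   0 ]
[ 0   0  10 ]
[ 0   0   0 ]
Row echelon form:
[ 2   4   4 ]
[ 0  -9   0 ]
[ 0   0  10 ]
[ 0   0   0 ]
Nonzero rows / pivot columns: 3

rank(A) = 3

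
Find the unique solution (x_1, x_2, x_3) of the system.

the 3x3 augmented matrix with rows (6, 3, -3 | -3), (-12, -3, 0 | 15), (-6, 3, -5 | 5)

Forward elimination on [A|b]:
R2 <- R2 - (-2)*R1:  [  0   3  -6   9 ]
R3 <- R3 - (-1)*R1:  [  0   6  -8   2 ]
R3 <- R3 - (2)*R2:  [   0    0    4  -16 ]
Row echelon form:
[ 6  3  -3  |   -3 ]
[ 0  3  -6  |    9 ]
[ 0  0   4  |  -16 ]
Back-substitution:
x_3 = (-16) / 4 = -4
x_2 = (9 - (-6)*(-4)) / 3 = -5
x_1 = (-3 - (3)*(-5) - (-3)*(-4)) / 6 = 0

(0, -5, -4)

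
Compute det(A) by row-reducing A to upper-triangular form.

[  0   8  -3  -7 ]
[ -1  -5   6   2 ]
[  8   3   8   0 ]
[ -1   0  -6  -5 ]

det(A) = -2211

Forward elimination:
R1 <-> R2   (pivot in column 1 was zero)
[ -1  -5   6   2 ]
[  0   8  -3  -7 ]
[  8   3   8   0 ]
[ -1   0  -6  -5 ]
R3 <- R3 - (-8)*R1:  [   0  -37   56   16 ]
R4 <- R4 - (1)*R1:  [   0    5  -12   -7 ]
R3 <- R3 - (-37/8)*R2:  [      0       0   337/8  -131/8 ]
R4 <- R4 - (5/8)*R2:  [     0      0  -81/8  -21/8 ]
R4 <- R4 - (-81/337)*R3:  [         0          0          0  -2211/337 ]
Upper-triangular form:
[ -1  -5      6          2 ]
[  0   8     -3         -7 ]
[  0   0  337/8     -131/8 ]
[  0   0      0  -2211/337 ]
det(A) = (-1)^1 * (-1) * (8) * (337/8) * (-2211/337) = -2211  (1 row swap -> sign -1)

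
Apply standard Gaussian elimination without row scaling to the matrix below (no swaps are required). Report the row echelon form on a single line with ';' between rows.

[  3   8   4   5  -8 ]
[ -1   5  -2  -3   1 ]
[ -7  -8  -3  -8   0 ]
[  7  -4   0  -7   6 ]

Forward elimination:
R2 <- R2 - (-1/3)*R1:  [    0  23/3  -2/3  -4/3  -5/3 ]
R3 <- R3 - (-7/3)*R1:  [     0   32/3   19/3   11/3  -56/3 ]
R4 <- R4 - (7/3)*R1:  [     0  -68/3  -28/3  -56/3   74/3 ]
R3 <- R3 - (32/23)*R2:  [       0        0   167/23   127/23  -376/23 ]
R4 <- R4 - (-68/23)*R2:  [       0        0  -260/23  -520/23   454/23 ]
R4 <- R4 - (-260/167)*R3:  [         0          0          0  -2340/167   -954/167 ]
Row echelon form:
[ 3     8       4          5        -8 ]
[ 0  23/3    -2/3       -4/3      -5/3 ]
[ 0     0  167/23     127/23   -376/23 ]
[ 0     0       0  -2340/167  -954/167 ]

REF = [3 8 4 5 -8; 0 23/3 -2/3 -4/3 -5/3; 0 0 167/23 127/23 -376/23; 0 0 0 -2340/167 -954/167]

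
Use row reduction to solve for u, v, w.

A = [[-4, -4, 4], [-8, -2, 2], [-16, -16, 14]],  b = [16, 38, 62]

Forward elimination on [A|b]:
R2 <- R2 - (2)*R1:  [  0   6  -6   6 ]
R3 <- R3 - (4)*R1:  [  0   0  -2  -2 ]
Row echelon form:
[ -4  -4   4  |  16 ]
[  0   6  -6  |   6 ]
[  0   0  -2  |  -2 ]
Back-substitution:
w = (-2) / -2 = 1
v = (6 - (-6)*(1)) / 6 = 2
u = (16 - (-4)*(2) - (4)*(1)) / -4 = -5

(-5, 2, 1)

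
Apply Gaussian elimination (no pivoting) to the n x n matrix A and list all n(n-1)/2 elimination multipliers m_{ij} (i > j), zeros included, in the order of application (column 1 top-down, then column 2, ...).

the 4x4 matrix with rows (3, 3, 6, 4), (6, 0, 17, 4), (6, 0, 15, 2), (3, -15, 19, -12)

multipliers: 2, 2, 1, 1, 3, 1

Forward elimination:
R2 <- R2 - (2)*R1:  [  0  -6   5  -4 ]
R3 <- R3 - (2)*R1:  [  0  -6   3  -6 ]
R4 <- R4 - (1)*R1:  [   0  -18   13  -16 ]
R3 <- R3 - (1)*R2:  [  0   0  -2  -2 ]
R4 <- R4 - (3)*R2:  [  0   0  -2  -4 ]
R4 <- R4 - (1)*R3:  [  0   0   0  -2 ]
Multipliers (in order of application): m_{21} = 2, m_{31} = 2, m_{41} = 1, m_{32} = 1, m_{42} = 3, m_{43} = 1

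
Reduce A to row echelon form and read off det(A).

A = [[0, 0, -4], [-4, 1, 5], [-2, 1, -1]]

det(A) = 8

Forward elimination:
R1 <-> R2   (pivot in column 1 was zero)
[ -4  1   5 ]
[  0  0  -4 ]
[ -2  1  -1 ]
R3 <- R3 - (1/2)*R1:  [    0   1/2  -7/2 ]
R2 <-> R3   (pivot in column 2 was zero)
[ -4    1     5 ]
[  0  1/2  -7/2 ]
[  0    0    -4 ]
Upper-triangular form:
[ -4    1     5 ]
[  0  1/2  -7/2 ]
[  0    0    -4 ]
det(A) = (-1)^2 * (-4) * (1/2) * (-4) = 8  (2 row swaps -> sign +1)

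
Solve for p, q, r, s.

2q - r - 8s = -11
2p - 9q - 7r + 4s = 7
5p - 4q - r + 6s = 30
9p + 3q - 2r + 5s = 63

(5, 2, -1, 2)

Forward elimination on [A|b]:
R1 <-> R2   (pivot in column 1 was zero)
[ 2  -9  -7   4    7 ]
[ 0   2  -1  -8  -11 ]
[ 5  -4  -1   6   30 ]
[ 9   3  -2   5   63 ]
R3 <- R3 - (5/2)*R1:  [    0  37/2  33/2    -4  25/2 ]
R4 <- R4 - (9/2)*R1:  [    0  87/2  59/2   -13  63/2 ]
R3 <- R3 - (37/4)*R2:  [     0      0  103/4     70  457/4 ]
R4 <- R4 - (87/4)*R2:  [      0       0   205/4     161  1083/4 ]
R4 <- R4 - (205/103)*R3:  [        0         0         0  2233/103  4466/103 ]
Row echelon form:
[ 2  -9     -7         4  |         7 ]
[ 0   2     -1        -8  |       -11 ]
[ 0   0  103/4        70  |     457/4 ]
[ 0   0      0  2233/103  |  4466/103 ]
Back-substitution:
s = (4466/103) / (2233/103) = 2
r = (457/4 - (70)*(2)) / (103/4) = -1
q = (-11 - (-1)*(-1) - (-8)*(2)) / 2 = 2
p = (7 - (-9)*(2) - (-7)*(-1) - (4)*(2)) / 2 = 5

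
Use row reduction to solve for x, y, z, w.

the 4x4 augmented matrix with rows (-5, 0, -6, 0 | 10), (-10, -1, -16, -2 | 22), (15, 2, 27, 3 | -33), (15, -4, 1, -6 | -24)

Forward elimination on [A|b]:
R2 <- R2 - (2)*R1:  [  0  -1  -4  -2   2 ]
R3 <- R3 - (-3)*R1:  [  0   2   9   3  -3 ]
R4 <- R4 - (-3)*R1:  [   0   -4  -17   -6    6 ]
R3 <- R3 - (-2)*R2:  [  0   0   1  -1   1 ]
R4 <- R4 - (4)*R2:  [  0   0  -1   2  -2 ]
R4 <- R4 - (-1)*R3:  [  0   0   0   1  -1 ]
Row echelon form:
[ -5   0  -6   0  |  10 ]
[  0  -1  -4  -2  |   2 ]
[  0   0   1  -1  |   1 ]
[  0   0   0   1  |  -1 ]
Back-substitution:
w = (-1) / 1 = -1
z = (1 - (-1)*(-1)) / 1 = 0
y = (2 - (-4)*(0) - (-2)*(-1)) / -1 = 0
x = (10 - (-6)*(0)) / -5 = -2

(-2, 0, 0, -1)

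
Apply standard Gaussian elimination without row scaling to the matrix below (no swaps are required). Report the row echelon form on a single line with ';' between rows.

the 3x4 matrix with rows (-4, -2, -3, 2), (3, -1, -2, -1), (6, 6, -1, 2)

Forward elimination:
R2 <- R2 - (-3/4)*R1:  [     0   -5/2  -17/4    1/2 ]
R3 <- R3 - (-3/2)*R1:  [     0      3  -11/2      5 ]
R3 <- R3 - (-6/5)*R2:  [     0      0  -53/5   28/5 ]
Row echelon form:
[ -4    -2     -3     2 ]
[  0  -5/2  -17/4   1/2 ]
[  0     0  -53/5  28/5 ]

REF = [-4 -2 -3 2; 0 -5/2 -17/4 1/2; 0 0 -53/5 28/5]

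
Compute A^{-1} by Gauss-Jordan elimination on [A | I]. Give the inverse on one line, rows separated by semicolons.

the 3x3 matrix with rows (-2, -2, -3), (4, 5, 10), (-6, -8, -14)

inverse = [-5/3 2/3 5/6; 2/3 -5/3 -4/3; 1/3 2/3 1/3]

Gauss-Jordan on [A | I]:
R1 <- (1/-2)*R1:  [    1     1   3/2  |  -1/2     0     0 ]
R2 <- R2 - (4)*R1:  [ 0  1  4  |  2  1  0 ]
R3 <- R3 - (-6)*R1:  [  0  -2  -5  |  -3   0   1 ]
R1 <- R1 - (1)*R2:  [    1     0  -5/2  |  -5/2    -1     0 ]
R3 <- R3 - (-2)*R2:  [ 0  0  3  |  1  2  1 ]
R3 <- (1/3)*R3:  [   0    0    1  |  1/3  2/3  1/3 ]
R1 <- R1 - (-5/2)*R3:  [    1     0     0  |  -5/3   2/3   5/6 ]
R2 <- R2 - (4)*R3:  [    0     1     0  |   2/3  -5/3  -4/3 ]
Right block of [I | A^{-1}] is the inverse:
[ -5/3   2/3   5/6 ]
[  2/3  -5/3  -4/3 ]
[  1/3   2/3   1/3 ]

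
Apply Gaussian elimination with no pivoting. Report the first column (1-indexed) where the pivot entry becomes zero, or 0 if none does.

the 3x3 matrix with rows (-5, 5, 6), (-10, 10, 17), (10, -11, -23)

Naive forward elimination:
R2 <- R2 - (2)*R1:  [ 0  0  5 ]
R3 <- R3 - (-2)*R1:  [   0   -1  -11 ]
Matrix at this point:
[ -5   5    6 ]
[  0   0    5 ]
[  0  -1  -11 ]
Pivot entry (2,2) is zero but row 3 has -1 in column 2 -> naive elimination stops; a row interchange (e.g. R2 <-> R3) would be required here.

first zero-pivot column = 2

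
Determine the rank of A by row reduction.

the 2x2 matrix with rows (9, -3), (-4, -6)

rank(A) = 2

Row reduction:
R2 <- R2 - (-4/9)*R1:  [     0  -22/3 ]
Row echelon form:
[ 9     -3 ]
[ 0  -22/3 ]
Nonzero rows / pivot columns: 2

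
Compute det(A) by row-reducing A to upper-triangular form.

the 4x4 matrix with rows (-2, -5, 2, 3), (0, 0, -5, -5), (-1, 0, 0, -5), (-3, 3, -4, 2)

det(A) = -690

Forward elimination:
R3 <- R3 - (1/2)*R1:  [     0    5/2     -1  -13/2 ]
R4 <- R4 - (3/2)*R1:  [    0  21/2    -7  -5/2 ]
R2 <-> R3   (pivot in column 2 was zero)
[ -2    -5   2      3 ]
[  0   5/2  -1  -13/2 ]
[  0     0  -5     -5 ]
[  0  21/2  -7   -5/2 ]
R4 <- R4 - (21/5)*R2:  [     0      0  -14/5  124/5 ]
R4 <- R4 - (14/25)*R3:  [     0      0      0  138/5 ]
Upper-triangular form:
[ -2   -5   2      3 ]
[  0  5/2  -1  -13/2 ]
[  0    0  -5     -5 ]
[  0    0   0  138/5 ]
det(A) = (-1)^1 * (-2) * (5/2) * (-5) * (138/5) = -690  (1 row swap -> sign -1)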